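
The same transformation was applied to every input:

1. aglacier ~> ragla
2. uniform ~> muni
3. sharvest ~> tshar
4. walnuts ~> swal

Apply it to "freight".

What's happening: move the last character to the front, then delete the last 3 characters.
For "freight", step one produces "tfreigh"; step two turns that into "tfre".
(Check on "walnuts": → "swalnut" → "swal" ✓)

tfre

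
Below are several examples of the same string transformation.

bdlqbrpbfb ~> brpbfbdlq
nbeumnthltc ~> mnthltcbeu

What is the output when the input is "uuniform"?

formuni

The rule is to delete the first character, then move the first 3 characters to the end (rotate left by 3).
"uuniform" → "uniform" → "formuni".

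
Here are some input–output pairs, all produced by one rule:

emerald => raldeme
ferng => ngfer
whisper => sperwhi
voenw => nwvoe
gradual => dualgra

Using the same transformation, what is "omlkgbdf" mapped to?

The transformation: move the first 3 characters to the end (rotate left by 3).
For "omlkgbdf" the result is "kgbdfoml".

kgbdfoml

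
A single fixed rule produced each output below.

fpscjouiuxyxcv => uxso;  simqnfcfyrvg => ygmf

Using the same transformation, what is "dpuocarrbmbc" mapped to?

bcua

The pattern: keep one character in every 3, starting at position 3 (positions 3rd, 6th, 9th, ...), then swap the front and back halves of the string.
Starting from "dpuocarrbmbc": after the first operation, "uabc"; after the second, "bcua".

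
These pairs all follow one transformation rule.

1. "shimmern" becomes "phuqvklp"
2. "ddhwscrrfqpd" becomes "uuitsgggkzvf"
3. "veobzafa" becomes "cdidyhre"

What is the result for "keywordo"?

In each case the input is transformed by: shift every letter 3 places forward in the alphabet (wrapping around), then swap the front and back halves of the string.
"keywordo" → "nhbzrugr" → "rugrnhbz".

rugrnhbz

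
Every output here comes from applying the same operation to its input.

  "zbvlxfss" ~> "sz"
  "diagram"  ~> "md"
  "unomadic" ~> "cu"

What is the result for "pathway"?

yp

The transformation: move the first character to the end, then keep only the last 2 characters.
"pathway" → "athwayp" → "yp".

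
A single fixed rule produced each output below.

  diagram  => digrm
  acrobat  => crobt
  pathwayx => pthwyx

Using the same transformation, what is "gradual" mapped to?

grdul

Looking at the pairs, the operation is to remove every "a".
"gradual" → "grdul".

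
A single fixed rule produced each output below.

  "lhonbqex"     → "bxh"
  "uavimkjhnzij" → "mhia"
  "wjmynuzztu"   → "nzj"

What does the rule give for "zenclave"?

lee

Each output is the input with this applied: keep one character in every 3, starting at position 2 (positions 2nd, 5th, 8th, ...), then move the first character to the end.
Working it through for "zenclave": intermediate "ele", final "lee".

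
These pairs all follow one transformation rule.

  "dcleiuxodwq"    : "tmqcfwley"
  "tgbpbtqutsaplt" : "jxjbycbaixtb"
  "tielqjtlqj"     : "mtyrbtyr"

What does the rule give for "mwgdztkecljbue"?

olhbsmktrjcm

The rule is to delete the first 2 characters, then shift every letter 8 places forward in the alphabet (wrapping around).
Starting from "mwgdztkecljbue": after the first operation, "gdztkecljbue"; after the second, "olhbsmktrjcm".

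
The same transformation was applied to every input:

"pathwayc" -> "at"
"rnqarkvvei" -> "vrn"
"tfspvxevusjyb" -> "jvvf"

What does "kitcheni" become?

et

In each case the input is transformed by: reverse the string, then keep one character in every 3, starting at position 3 (positions 3rd, 6th, 9th, ...).
Applying that to "kitcheni" gives "et".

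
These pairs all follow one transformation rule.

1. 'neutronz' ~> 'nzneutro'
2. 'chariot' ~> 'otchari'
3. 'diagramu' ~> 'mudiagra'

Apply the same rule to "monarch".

chmonar

Looking at the pairs, the operation is to move the last 2 characters to the front (rotate right by 2).
Applying that to "monarch" gives "chmonar".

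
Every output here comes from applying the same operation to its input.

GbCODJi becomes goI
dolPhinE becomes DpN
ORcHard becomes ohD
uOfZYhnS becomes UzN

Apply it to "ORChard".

What's happening: flip the case of every letter, then keep one character in every 3, starting at position 1 (positions 1st, 4th, 7th, ...).
On "ORChard": the first step gives "orcHARD", and the second then gives "oHD".

oHD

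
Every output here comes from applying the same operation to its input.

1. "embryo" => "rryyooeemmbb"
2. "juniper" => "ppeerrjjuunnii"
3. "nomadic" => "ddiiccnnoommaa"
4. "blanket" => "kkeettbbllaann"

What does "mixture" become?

uurreemmiixxtt

What's happening: move the last 3 characters to the front (rotate right by 3), then double every character.
On "mixture": the first step gives "uremixt", and the second then gives "uurreemmiixxtt".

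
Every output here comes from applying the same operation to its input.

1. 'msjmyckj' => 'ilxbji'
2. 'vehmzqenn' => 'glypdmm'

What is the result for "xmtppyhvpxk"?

sooxguowj

Each output is the input with this applied: shift every letter 1 place backward in the alphabet (wrapping around), then delete the first 2 characters.
On "xmtppyhvpxk": the first step gives "wlsooxguowj", and the second then gives "sooxguowj".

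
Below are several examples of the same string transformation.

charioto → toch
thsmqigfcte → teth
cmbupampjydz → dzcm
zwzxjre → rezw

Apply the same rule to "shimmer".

Each output is the input with this applied: move the first 2 characters to the end (rotate left by 2), then keep only the last 4 characters.
On "shimmer": the first step gives "immersh", and the second then gives "ersh".
(Check on "cmbupampjydz": → "bupampjydzcm" → "dzcm" ✓)

ersh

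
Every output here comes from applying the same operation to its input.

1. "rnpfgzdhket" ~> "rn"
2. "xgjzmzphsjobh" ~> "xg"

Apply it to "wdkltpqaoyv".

wd

Rule — keep only the first 2 characters.
"wdkltpqaoyv" → "wd".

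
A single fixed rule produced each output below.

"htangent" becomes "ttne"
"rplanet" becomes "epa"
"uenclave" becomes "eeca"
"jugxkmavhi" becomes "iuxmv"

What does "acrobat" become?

aco

The rule is to keep every other character starting from the second (positions 2nd, 4th, 6th, ...), then move the last character to the front.
For "acrobat", step one produces "coa"; step two turns that into "aco".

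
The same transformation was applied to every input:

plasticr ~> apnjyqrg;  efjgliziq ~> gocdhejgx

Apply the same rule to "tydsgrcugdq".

borwbqepase

What's happening: move the last 2 characters to the front (rotate right by 2), then shift every letter 2 places backward in the alphabet (wrapping around).
"tydsgrcugdq" → "dqtydsgrcug" → "borwbqepase".
(Check on "plasticr": → "crplasti" → "apnjyqrg" ✓)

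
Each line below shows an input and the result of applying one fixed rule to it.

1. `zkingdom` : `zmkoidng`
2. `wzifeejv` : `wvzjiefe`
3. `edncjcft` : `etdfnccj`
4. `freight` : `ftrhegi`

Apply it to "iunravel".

What's happening: take characters alternately from the front and the back (1st, last, 2nd, 2nd-last, ...).
Applying that to "iunravel" gives "iluenvra".

iluenvra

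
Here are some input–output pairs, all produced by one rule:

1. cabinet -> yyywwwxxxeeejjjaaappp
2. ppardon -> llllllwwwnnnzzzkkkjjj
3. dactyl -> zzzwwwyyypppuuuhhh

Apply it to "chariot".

yyydddwwwnnneeekkkppp

The pattern: shift every letter 4 places backward in the alphabet (wrapping around), then repeat every character 3 times.
"chariot" → "yyydddwwwnnneeekkkppp".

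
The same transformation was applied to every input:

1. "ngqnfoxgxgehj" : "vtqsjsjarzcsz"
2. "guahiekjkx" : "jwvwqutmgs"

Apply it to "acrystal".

xmfekdom

The rule is to shift every letter 12 places forward in the alphabet (wrapping around), then reverse the string.
Working it through for "acrystal": intermediate "modkefmx", final "xmfekdom".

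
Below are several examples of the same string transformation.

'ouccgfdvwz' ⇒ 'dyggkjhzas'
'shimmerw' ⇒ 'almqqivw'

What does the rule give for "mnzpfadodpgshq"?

urdtjehshtkwlq

The transformation: shift every letter 4 places forward in the alphabet (wrapping around), then swap the first and last characters.
On "mnzpfadodpgshq": the first step gives "qrdtjehshtkwlu", and the second then gives "urdtjehshtkwlq".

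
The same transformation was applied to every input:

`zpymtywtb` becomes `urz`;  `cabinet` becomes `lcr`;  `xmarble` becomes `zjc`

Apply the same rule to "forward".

The pattern: shift every letter 2 places backward in the alphabet (wrapping around), then keep only the last 3 characters.
Starting from "forward": after the first operation, "dmpuypb"; after the second, "ypb".

ypb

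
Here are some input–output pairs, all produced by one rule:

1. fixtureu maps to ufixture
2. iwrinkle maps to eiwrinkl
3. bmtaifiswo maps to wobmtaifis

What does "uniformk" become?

What's happening: move the first 3 characters to the end (rotate left by 3), then swap the front and back halves of the string.
On "uniformk" that produces "kuniform".

kuniform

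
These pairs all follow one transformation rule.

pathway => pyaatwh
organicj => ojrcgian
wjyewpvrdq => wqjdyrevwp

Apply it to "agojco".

The rule is to take characters alternately from the front and the back (1st, last, 2nd, 2nd-last, ...).
On "agojco" that produces "aogcoj".

aogcoj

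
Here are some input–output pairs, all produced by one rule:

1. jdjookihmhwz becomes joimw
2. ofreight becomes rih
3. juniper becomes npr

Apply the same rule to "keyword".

Looking at the pairs, the operation is to delete the first 2 characters, then keep every other character starting from the first (positions 1st, 3rd, 5th, ...).
Applying both steps to "keyword": "yword", then "yod".

yod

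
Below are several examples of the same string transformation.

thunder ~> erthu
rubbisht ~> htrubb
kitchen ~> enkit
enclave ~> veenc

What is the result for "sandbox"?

Looking at the pairs, the operation is to move the last 2 characters to the front (rotate right by 2), then delete the last 2 characters.
Working it through for "sandbox": intermediate "oxsandb", final "oxsan".

oxsan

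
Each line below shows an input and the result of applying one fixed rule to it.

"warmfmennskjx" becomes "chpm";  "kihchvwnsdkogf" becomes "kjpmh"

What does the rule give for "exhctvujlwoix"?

What's happening: shift every letter 2 places forward in the alphabet (wrapping around), then keep one character in every 3, starting at position 2 (positions 2nd, 5th, 8th, ...).
Applying that to "exhctvujlwoix" gives "zvlq".

zvlq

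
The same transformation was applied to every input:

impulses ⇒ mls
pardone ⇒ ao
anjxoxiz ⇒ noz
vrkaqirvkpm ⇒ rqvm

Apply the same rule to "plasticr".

ltr

The rule is to keep one character in every 3, starting at position 2 (positions 2nd, 5th, 8th, ...).
So "plasticr" becomes "ltr".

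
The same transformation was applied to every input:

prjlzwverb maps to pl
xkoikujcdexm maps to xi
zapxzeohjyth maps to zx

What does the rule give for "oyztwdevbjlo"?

ot

The rule is to keep one character in every 3, starting at position 1 (positions 1st, 4th, 7th, ...), then delete the last 2 characters.
"oyztwdevbjlo" → "otej" → "ot".
(Check on "xkoikujcdexm": → "xije" → "xi" ✓)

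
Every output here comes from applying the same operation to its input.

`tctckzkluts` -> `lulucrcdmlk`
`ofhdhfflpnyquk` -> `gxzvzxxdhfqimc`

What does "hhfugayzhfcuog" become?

zzxmysqrzxumgy

What's happening: shift every letter 8 places backward in the alphabet (wrapping around).
"hhfugayzhfcuog" → "zzxmysqrzxumgy".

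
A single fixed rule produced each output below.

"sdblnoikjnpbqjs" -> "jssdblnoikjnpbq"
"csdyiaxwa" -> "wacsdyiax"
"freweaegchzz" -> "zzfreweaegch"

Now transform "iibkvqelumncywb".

wbiibkvqelumncy

Looking at the pairs, the operation is to move the last 2 characters to the front (rotate right by 2).
Applying that to "iibkvqelumncywb" gives "wbiibkvqelumncy".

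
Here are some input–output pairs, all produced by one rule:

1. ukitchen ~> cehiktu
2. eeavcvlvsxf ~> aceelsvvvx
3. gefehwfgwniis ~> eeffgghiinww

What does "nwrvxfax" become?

The rule is to delete the last character, then sort the characters into alphabetical order.
Applying both steps to "nwrvxfax": "nwrvxfa", then "afnrvwx".

afnrvwx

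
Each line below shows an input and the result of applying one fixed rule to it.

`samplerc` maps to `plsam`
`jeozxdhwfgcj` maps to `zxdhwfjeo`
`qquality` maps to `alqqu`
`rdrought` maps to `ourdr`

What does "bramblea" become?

What's happening: delete the last 3 characters, then move the first 3 characters to the end (rotate left by 3).
"bramblea" → "mbbra".

mbbra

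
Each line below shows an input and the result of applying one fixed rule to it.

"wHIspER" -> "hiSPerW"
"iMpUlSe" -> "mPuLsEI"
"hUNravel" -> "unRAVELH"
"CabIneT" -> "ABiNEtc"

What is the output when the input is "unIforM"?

NiFORmU

The transformation: move the first character to the end, then flip the case of every letter.
On "unIforM" that produces "NiFORmU".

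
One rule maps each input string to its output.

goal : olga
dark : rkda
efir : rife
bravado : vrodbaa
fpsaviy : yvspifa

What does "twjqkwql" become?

wwtqqlkj

Looking at the pairs, the operation is to sort the characters into reverse alphabetical order.
So "twjqkwql" becomes "wwtqqlkj".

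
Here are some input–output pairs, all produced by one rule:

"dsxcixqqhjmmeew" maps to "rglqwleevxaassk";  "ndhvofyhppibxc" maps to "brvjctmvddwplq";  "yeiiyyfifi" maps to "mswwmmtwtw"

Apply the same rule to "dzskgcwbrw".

What's happening: shift every letter 12 places backward in the alphabet (wrapping around).
So "dzskgcwbrw" becomes "rngyuqkpfk".

rngyuqkpfk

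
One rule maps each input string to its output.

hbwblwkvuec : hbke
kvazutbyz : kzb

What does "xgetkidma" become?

Each output is the input with this applied: keep one character in every 3, starting at position 1 (positions 1st, 4th, 7th, ...).
Applying that to "xgetkidma" gives "xtd".

xtd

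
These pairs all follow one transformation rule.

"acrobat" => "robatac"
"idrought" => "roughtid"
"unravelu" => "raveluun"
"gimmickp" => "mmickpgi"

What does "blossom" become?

ossombl

Looking at the pairs, the operation is to move the first 2 characters to the end (rotate left by 2).
"blossom" → "ossombl".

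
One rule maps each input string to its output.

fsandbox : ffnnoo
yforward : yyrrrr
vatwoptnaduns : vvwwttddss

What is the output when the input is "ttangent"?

Each output is the input with this applied: keep one character in every 3, starting at position 1 (positions 1st, 4th, 7th, ...), then double every character.
For "ttangent", step one produces "tnn"; step two turns that into "ttnnnn".

ttnnnn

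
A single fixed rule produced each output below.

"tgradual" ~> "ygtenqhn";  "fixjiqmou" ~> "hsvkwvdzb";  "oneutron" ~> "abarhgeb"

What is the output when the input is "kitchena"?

nxvgpura

Each output is the input with this applied: move the last character to the front, then shift every letter 13 places forward in the alphabet (wrapping around) — i.e. ROT13.
Working it through for "kitchena": intermediate "akitchen", final "nxvgpura".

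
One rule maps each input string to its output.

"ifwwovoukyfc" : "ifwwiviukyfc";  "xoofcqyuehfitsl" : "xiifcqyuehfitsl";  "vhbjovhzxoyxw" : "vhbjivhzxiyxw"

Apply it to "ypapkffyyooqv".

The pattern: replace every "o" with "i".
On "ypapkffyyooqv" that produces "ypapkffyyiiqv".

ypapkffyyiiqv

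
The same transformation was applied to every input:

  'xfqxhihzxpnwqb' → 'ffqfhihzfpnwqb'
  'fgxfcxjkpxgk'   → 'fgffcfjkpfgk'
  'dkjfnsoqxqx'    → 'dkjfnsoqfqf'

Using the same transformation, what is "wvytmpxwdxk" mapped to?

In each case the input is transformed by: replace every "x" with "f".
"wvytmpxwdxk" → "wvytmpfwdfk".

wvytmpfwdfk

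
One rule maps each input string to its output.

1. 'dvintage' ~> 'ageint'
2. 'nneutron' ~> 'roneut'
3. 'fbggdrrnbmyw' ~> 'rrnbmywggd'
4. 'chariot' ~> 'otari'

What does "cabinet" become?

What's happening: delete the first 2 characters, then move the first 3 characters to the end (rotate left by 3).
"cabinet" → "binet" → "etbin".
(Check on "chariot": → "ariot" → "otari" ✓)

etbin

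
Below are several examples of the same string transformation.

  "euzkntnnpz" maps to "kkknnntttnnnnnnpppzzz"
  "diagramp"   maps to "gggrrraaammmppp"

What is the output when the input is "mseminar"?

In each case the input is transformed by: delete the first 3 characters, then repeat every character 3 times.
Doing the same to "mseminar": "mmmiiinnnaaarrr".

mmmiiinnnaaarrr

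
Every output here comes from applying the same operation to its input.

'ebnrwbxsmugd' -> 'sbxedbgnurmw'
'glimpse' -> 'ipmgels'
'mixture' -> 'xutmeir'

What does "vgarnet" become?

Each output is the input with this applied: take characters alternately from the front and the back (1st, last, 2nd, 2nd-last, ...), then move the last 3 characters to the front (rotate right by 3).
For "vgarnet", step one produces "vtgeanr"; step two turns that into "anrvtge".

anrvtge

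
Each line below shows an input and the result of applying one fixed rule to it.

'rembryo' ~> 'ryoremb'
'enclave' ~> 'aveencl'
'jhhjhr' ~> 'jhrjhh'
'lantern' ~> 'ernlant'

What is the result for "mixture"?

Rule — move the last 3 characters to the front (rotate right by 3).
On "mixture" that produces "uremixt".

uremixt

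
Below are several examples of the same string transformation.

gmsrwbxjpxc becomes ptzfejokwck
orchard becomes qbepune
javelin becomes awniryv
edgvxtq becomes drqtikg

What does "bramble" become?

roenzoy

In each case the input is transformed by: move the last character to the front, then shift every letter 13 places forward in the alphabet (wrapping around) — i.e. ROT13.
Applying both steps to "bramble": "ebrambl", then "roenzoy".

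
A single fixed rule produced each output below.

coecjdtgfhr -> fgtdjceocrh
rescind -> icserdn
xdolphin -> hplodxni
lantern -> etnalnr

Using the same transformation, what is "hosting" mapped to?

itsohgn

The rule is to move the last 2 characters to the front (rotate right by 2), then reverse the string.
Applying both steps to "hosting": "nghosti", then "itsohgn".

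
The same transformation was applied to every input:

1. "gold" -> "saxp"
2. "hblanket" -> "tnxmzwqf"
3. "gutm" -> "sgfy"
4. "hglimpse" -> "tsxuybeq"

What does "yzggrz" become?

Rule — shift every letter 12 places forward in the alphabet (wrapping around).
On "yzggrz" that produces "klssdl".

klssdl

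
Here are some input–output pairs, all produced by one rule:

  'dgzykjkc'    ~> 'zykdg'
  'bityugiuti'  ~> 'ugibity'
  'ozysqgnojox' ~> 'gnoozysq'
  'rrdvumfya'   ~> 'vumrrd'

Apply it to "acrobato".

robac

What's happening: delete the last 3 characters, then move the last 3 characters to the front (rotate right by 3).
"acrobato" → "acrob" → "robac".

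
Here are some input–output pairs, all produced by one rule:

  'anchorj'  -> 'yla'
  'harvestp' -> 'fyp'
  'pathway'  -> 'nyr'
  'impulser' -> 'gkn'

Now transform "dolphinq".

bmj

In each case the input is transformed by: shift every letter 2 places backward in the alphabet (wrapping around), then keep only the first 3 characters.
For "dolphinq" the result is "bmj".
(Check on "anchorj": → "ylafmph" → "yla" ✓)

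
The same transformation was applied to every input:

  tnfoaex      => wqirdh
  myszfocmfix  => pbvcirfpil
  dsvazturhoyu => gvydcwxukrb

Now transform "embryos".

hpeubr

The pattern: delete the last character, then shift every letter 3 places forward in the alphabet (wrapping around).
Starting from "embryos": after the first operation, "embryo"; after the second, "hpeubr".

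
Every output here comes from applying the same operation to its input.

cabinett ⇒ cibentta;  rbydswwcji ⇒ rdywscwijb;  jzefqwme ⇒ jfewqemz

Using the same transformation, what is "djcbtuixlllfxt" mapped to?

dbcutxillfltxj

What's happening: swap each adjacent pair of characters (1↔2, 3↔4, ...), then move the first character to the end.
Starting from "djcbtuixlllfxt": after the first operation, "jdbcutxillfltx"; after the second, "dbcutxillfltxj".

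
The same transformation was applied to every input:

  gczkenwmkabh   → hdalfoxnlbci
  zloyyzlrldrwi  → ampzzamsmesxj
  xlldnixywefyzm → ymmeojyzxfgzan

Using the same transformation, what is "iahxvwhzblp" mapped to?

The rule is to shift every letter 1 place forward in the alphabet (wrapping around).
For "iahxvwhzblp" the result is "jbiywxiacmq".

jbiywxiacmq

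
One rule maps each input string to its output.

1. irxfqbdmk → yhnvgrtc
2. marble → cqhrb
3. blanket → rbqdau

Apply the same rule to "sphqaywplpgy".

Looking at the pairs, the operation is to delete the last character, then shift every letter 10 places backward in the alphabet (wrapping around).
Starting from "sphqaywplpgy": after the first operation, "sphqaywplpg"; after the second, "ifxgqomfbfw".
(Check on "irxfqbdmk": → "irxfqbdm" → "yhnvgrtc" ✓)

ifxgqomfbfw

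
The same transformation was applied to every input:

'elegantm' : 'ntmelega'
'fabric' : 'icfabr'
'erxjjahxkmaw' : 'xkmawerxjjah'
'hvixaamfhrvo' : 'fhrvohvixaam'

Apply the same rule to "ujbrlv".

Each output is the input with this applied: swap the front and back halves of the string, then move the first character to the end.
For "ujbrlv", step one produces "rlvujb"; step two turns that into "lvujbr".

lvujbr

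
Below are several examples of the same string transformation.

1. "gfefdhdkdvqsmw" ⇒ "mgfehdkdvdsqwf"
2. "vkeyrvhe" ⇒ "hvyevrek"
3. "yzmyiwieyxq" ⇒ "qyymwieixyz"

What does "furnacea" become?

In each case the input is transformed by: swap each adjacent pair of characters (1↔2, 3↔4, ...), then swap the first and last characters.
Working it through for "furnacea": intermediate "ufnrcaae", final "efnrcaau".

efnrcaau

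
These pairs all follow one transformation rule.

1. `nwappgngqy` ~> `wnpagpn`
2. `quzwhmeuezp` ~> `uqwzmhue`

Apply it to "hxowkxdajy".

xhwoxkd

What's happening: delete the last 3 characters, then swap each adjacent pair of characters (1↔2, 3↔4, ...).
"hxowkxdajy" → "xhwoxkd".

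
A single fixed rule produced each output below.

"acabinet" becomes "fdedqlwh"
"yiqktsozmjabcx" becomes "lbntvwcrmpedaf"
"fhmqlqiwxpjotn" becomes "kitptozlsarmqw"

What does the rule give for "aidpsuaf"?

The pattern: shift every letter 3 places forward in the alphabet (wrapping around), then swap each adjacent pair of characters (1↔2, 3↔4, ...).
"aidpsuaf" → "dlgsvxdi" → "ldsgxvid".

ldsgxvid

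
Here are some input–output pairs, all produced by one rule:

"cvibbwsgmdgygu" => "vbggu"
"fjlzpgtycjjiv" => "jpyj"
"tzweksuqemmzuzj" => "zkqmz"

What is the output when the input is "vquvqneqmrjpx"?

qqqj

Each output is the input with this applied: keep one character in every 3, starting at position 2 (positions 2nd, 5th, 8th, ...).
On "vquvqneqmrjpx" that produces "qqqj".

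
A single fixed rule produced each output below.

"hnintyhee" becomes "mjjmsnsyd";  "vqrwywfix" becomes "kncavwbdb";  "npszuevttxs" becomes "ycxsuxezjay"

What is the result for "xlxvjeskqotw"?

tybcqcaojxpv

In each case the input is transformed by: shift every letter 5 places forward in the alphabet (wrapping around), then move the last 3 characters to the front (rotate right by 3).
Applying both steps to "xlxvjeskqotw": "cqcaojxpvtyb", then "tybcqcaojxpv".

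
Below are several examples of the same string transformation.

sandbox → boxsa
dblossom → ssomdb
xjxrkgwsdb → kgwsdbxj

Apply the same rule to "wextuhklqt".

Each output is the input with this applied: move the first 2 characters to the end (rotate left by 2), then delete the first 2 characters.
For "wextuhklqt" the result is "uhklqtwe".
(Check on "xjxrkgwsdb": → "xrkgwsdbxj" → "kgwsdbxj" ✓)

uhklqtwe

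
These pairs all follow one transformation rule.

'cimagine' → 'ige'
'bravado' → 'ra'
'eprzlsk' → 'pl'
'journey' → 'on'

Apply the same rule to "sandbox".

What's happening: keep one character in every 3, starting at position 2 (positions 2nd, 5th, 8th, ...).
Applying that to "sandbox" gives "ab".

ab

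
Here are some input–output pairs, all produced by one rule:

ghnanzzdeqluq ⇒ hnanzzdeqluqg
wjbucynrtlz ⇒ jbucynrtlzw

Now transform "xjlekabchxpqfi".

Looking at the pairs, the operation is to move the first character to the end.
Applying that to "xjlekabchxpqfi" gives "jlekabchxpqfix".

jlekabchxpqfix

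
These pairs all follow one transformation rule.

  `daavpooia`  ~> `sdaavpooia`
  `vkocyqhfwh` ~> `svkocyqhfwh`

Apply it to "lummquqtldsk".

slummquqtldsk

Each output is the input with this applied: prepend "s".
So "lummquqtldsk" becomes "slummquqtldsk".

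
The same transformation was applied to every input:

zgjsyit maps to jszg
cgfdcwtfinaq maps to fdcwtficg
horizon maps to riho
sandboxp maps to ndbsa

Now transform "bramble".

ambr

Each output is the input with this applied: delete the last 3 characters, then move the first 2 characters to the end (rotate left by 2).
Applying both steps to "bramble": "bram", then "ambr".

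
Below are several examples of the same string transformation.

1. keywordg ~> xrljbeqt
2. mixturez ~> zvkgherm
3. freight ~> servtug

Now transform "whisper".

The pattern: shift every letter 13 places forward in the alphabet (wrapping around) — i.e. ROT13.
For "whisper" the result is "juvfcre".

juvfcre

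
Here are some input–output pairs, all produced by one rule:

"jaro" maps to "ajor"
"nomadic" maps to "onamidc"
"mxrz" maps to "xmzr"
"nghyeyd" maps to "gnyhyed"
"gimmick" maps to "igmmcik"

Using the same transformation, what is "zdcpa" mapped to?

dzpca

Each output is the input with this applied: swap each adjacent pair of characters (1↔2, 3↔4, ...).
On "zdcpa" that produces "dzpca".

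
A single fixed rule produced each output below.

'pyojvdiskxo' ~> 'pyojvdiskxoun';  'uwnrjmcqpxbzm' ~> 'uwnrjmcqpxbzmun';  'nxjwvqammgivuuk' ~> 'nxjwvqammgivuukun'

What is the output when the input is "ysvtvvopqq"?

Rule — append "un".
On "ysvtvvopqq" that produces "ysvtvvopqqun".

ysvtvvopqqun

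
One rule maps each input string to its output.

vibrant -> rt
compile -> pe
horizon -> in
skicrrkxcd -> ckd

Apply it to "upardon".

The pattern: keep one character in every 3, starting at position 1 (positions 1st, 4th, 7th, ...), then delete the first character.
Applying both steps to "upardon": "urn", then "rn".

rn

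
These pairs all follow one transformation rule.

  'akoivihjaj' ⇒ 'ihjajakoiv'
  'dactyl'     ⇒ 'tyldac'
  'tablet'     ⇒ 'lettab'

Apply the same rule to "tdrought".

ughttdro

The pattern: swap the front and back halves of the string.
So "tdrought" becomes "ughttdro".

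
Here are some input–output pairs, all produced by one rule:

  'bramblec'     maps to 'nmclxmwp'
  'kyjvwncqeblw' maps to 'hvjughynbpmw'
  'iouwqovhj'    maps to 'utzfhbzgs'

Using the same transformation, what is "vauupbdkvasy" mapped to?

The rule is to shift every letter 11 places forward in the alphabet (wrapping around), then move the last character to the front.
On "vauupbdkvasy" that produces "jglffamovgld".

jglffamovgld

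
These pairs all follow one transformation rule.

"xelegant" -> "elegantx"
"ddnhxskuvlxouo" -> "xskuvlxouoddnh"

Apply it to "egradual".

The pattern: swap the front and back halves of the string, then move the last 3 characters to the front (rotate right by 3).
Applying that to "egradual" gives "graduale".

graduale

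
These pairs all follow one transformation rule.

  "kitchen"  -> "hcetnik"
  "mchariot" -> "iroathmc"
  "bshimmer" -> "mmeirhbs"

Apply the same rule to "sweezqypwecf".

The rule is to move the last 3 characters to the front (rotate right by 3), then take characters alternately from the front and the back (1st, last, 2nd, 2nd-last, ...).
Starting from "sweezqypwecf": after the first operation, "ecfsweezqypw"; after the second, "ewcpfysqwzee".

ewcpfysqwzee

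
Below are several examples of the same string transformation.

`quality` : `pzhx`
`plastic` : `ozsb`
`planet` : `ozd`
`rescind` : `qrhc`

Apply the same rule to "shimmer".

The pattern: shift every letter 1 place backward in the alphabet (wrapping around), then keep every other character starting from the first (positions 1st, 3rd, 5th, ...).
"shimmer" → "rghlldq" → "rhlq".

rhlq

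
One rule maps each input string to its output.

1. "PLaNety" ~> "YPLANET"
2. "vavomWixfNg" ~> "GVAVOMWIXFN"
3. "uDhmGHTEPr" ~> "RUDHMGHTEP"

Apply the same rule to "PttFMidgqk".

The rule is to move the last character to the front, then convert every letter to uppercase.
For "PttFMidgqk", step one produces "kPttFMidgq"; step two turns that into "KPTTFMIDGQ".

KPTTFMIDGQ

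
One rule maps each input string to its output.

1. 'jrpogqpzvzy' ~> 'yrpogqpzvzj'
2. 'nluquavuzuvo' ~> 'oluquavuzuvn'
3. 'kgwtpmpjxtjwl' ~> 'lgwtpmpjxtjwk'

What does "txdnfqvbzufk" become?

Each output is the input with this applied: swap the first and last characters.
Applying that to "txdnfqvbzufk" gives "kxdnfqvbzuft".

kxdnfqvbzuft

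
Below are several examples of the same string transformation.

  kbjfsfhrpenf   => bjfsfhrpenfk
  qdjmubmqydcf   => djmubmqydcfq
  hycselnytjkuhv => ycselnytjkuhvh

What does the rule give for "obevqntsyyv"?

The pattern: move the first character to the end.
Applying that to "obevqntsyyv" gives "bevqntsyyvo".

bevqntsyyvo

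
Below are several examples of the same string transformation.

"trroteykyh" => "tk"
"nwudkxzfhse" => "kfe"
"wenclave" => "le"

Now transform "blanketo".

ko

Rule — keep one character in every 3, starting at position 2 (positions 2nd, 5th, 8th, ...), then delete the first character.
Applying both steps to "blanketo": "lko", then "ko".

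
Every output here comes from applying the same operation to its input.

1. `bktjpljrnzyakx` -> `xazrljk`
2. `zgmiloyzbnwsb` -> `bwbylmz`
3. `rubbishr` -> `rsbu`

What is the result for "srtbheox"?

Looking at the pairs, the operation is to reverse the string, then keep every other character starting from the first (positions 1st, 3rd, 5th, ...).
Doing the same to "srtbheox": "xebr".

xebr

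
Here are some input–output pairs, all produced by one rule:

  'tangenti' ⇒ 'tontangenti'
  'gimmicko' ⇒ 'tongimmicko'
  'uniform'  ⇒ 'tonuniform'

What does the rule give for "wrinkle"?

In each case the input is transformed by: prepend "ton".
"wrinkle" → "tonwrinkle".

tonwrinkle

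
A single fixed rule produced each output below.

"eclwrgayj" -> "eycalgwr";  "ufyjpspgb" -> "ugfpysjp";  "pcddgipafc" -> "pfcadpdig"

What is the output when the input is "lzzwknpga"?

Looking at the pairs, the operation is to delete the last character, then take characters alternately from the front and the back (1st, last, 2nd, 2nd-last, ...).
Working it through for "lzzwknpga": intermediate "lzzwknpg", final "lgzpznwk".
(Check on "ufyjpspgb": → "ufyjpspg" → "ugfpysjp" ✓)

lgzpznwk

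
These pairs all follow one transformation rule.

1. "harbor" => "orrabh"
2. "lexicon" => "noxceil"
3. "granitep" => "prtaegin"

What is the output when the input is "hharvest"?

stvaehhr

The pattern: sort the characters into alphabetical order, then move the last 3 characters to the front (rotate right by 3).
Applying both steps to "hharvest": "aehhrstv", then "stvaehhr".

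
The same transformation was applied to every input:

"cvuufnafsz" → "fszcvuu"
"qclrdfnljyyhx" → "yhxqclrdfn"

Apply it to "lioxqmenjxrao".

raolioxqme

The rule is to move the last 3 characters to the front (rotate right by 3), then delete the last 3 characters.
Starting from "lioxqmenjxrao": after the first operation, "raolioxqmenjx"; after the second, "raolioxqme".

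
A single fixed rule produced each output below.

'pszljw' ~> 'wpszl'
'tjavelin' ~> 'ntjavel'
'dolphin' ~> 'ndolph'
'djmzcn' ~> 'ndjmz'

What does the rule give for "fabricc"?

cfabri

The rule is to move the last character to the front, then delete the last character.
For "fabricc" the result is "cfabri".
(Check on "pszljw": → "wpszlj" → "wpszl" ✓)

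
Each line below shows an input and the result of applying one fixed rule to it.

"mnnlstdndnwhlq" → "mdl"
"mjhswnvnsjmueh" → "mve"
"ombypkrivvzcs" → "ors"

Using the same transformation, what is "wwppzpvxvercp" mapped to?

Rule — keep one character in every 3, starting at position 1 (positions 1st, 4th, 7th, ...), then keep every other character starting from the first (positions 1st, 3rd, 5th, ...).
For "wwppzpvxvercp", step one produces "wpvep"; step two turns that into "wvp".

wvp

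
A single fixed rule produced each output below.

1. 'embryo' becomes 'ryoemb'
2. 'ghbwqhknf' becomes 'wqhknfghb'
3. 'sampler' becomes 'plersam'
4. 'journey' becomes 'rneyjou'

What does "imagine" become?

The pattern: move the first 3 characters to the end (rotate left by 3).
Applying that to "imagine" gives "gineima".

gineima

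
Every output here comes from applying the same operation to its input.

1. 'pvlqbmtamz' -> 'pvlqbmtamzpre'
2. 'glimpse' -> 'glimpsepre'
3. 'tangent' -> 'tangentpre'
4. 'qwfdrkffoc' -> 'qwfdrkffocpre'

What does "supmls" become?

supmlspre

The rule is to append "pre".
"supmls" → "supmlspre".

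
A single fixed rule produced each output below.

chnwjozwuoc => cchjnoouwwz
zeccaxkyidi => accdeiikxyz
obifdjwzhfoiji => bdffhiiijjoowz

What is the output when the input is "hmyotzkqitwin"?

In each case the input is transformed by: sort the characters into alphabetical order.
For "hmyotzkqitwin" the result is "hiikmnoqttwyz".

hiikmnoqttwyz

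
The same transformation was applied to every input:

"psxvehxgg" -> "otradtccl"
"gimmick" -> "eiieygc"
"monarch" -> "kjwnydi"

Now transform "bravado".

nwrwzkx

What's happening: move the first character to the end, then shift every letter 4 places backward in the alphabet (wrapping around).
"bravado" → "ravadob" → "nwrwzkx".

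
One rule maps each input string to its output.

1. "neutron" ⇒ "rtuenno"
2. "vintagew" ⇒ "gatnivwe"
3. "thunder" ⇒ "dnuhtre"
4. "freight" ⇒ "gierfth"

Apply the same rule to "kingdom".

dgnikmo

In each case the input is transformed by: move the last 2 characters to the front (rotate right by 2), then reverse the string.
So "kingdom" becomes "dgnikmo".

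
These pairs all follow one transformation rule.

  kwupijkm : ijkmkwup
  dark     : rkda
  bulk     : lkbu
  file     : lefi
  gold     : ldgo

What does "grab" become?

abgr

Each output is the input with this applied: swap the front and back halves of the string.
For "grab" the result is "abgr".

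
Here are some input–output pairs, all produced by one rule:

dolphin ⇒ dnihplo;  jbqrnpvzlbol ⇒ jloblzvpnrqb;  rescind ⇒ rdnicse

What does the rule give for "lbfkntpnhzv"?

lvzhnptnkfb

Each output is the input with this applied: reverse the string, then move the last character to the front.
Applying both steps to "lbfkntpnhzv": "vzhnptnkfbl", then "lvzhnptnkfb".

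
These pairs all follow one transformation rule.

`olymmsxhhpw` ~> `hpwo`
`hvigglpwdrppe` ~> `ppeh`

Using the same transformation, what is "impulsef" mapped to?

sefi

Looking at the pairs, the operation is to move the first character to the end, then keep only the last 4 characters.
Applying both steps to "impulsef": "mpulsefi", then "sefi".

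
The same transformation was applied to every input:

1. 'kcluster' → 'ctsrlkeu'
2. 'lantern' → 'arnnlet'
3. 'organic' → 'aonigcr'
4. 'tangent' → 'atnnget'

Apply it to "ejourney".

euronjey

The transformation: sort the characters into reverse alphabetical order, then swap the first and last characters.
Doing the same to "ejourney": "euronjey".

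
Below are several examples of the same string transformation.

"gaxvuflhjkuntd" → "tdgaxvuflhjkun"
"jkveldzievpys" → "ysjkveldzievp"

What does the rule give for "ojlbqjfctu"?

tuojlbqjfc

The transformation: move the last 2 characters to the front (rotate right by 2).
So "ojlbqjfctu" becomes "tuojlbqjfc".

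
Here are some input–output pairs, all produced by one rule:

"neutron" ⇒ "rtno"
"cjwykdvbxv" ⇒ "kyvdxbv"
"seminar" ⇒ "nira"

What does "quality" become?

In each case the input is transformed by: delete the first 3 characters, then swap each adjacent pair of characters (1↔2, 3↔4, ...).
For "quality", step one produces "lity"; step two turns that into "ilyt".

ilyt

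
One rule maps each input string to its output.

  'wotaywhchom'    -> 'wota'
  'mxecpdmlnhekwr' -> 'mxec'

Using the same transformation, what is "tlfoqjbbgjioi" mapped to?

tlfo

The rule is to keep only the first 4 characters.
So "tlfoqjbbgjioi" becomes "tlfo".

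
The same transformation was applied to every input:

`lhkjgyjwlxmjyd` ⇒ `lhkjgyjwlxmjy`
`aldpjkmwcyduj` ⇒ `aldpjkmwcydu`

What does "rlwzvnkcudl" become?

In each case the input is transformed by: delete the last character.
On "rlwzvnkcudl" that produces "rlwzvnkcud".

rlwzvnkcud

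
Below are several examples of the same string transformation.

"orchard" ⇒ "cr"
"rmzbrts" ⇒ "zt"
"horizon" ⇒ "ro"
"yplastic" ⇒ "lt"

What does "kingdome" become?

Each output is the input with this applied: keep one character in every 3, starting at position 3 (positions 3rd, 6th, 9th, ...).
"kingdome" → "no".

no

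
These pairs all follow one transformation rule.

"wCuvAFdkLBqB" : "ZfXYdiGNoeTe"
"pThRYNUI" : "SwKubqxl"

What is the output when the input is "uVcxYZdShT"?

XyFAbcGvKw

Looking at the pairs, the operation is to flip the case of every letter, then shift every letter 3 places forward in the alphabet (wrapping around).
Starting from "uVcxYZdShT": after the first operation, "UvCXyzDsHt"; after the second, "XyFAbcGvKw".
(Check on "pThRYNUI": → "PtHrynui" → "SwKubqxl" ✓)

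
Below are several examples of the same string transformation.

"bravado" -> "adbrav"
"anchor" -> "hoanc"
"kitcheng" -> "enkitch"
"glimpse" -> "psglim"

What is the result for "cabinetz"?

In each case the input is transformed by: delete the last character, then move the last 2 characters to the front (rotate right by 2).
On "cabinetz" that produces "etcabin".
(Check on "anchor": → "ancho" → "hoanc" ✓)

etcabin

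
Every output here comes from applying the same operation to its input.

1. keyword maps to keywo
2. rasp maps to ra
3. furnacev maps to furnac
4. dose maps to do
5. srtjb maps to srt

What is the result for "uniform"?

What's happening: delete the last 2 characters.
Doing the same to "uniform": "unifo".

unifo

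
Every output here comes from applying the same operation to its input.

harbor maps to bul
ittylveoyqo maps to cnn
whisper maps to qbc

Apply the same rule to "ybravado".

The rule is to shift every letter 6 places backward in the alphabet (wrapping around), then keep only the first 3 characters.
"ybravado" → "svlupuxi" → "svl".

svl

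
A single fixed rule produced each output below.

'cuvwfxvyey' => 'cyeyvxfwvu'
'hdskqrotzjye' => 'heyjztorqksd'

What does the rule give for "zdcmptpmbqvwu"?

Each output is the input with this applied: reverse the string, then move the last character to the front.
For "zdcmptpmbqvwu", step one produces "uwvqbmptpmcdz"; step two turns that into "zuwvqbmptpmcd".

zuwvqbmptpmcd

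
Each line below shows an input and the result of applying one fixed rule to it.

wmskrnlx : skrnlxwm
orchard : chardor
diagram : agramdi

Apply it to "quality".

alityqu

Rule — move the first 2 characters to the end (rotate left by 2).
So "quality" becomes "alityqu".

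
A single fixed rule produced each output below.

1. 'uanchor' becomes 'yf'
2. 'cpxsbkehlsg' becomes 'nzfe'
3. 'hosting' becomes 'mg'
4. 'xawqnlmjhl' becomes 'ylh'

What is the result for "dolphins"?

mfq

The rule is to keep one character in every 3, starting at position 2 (positions 2nd, 5th, 8th, ...), then shift every letter 2 places backward in the alphabet (wrapping around).
Applying both steps to "dolphins": "ohs", then "mfq".
(Check on "uanchor": → "ah" → "yf" ✓)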